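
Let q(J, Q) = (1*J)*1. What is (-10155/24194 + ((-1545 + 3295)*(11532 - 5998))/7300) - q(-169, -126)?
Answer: 2640807993/1766162 ≈ 1495.2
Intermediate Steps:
q(J, Q) = J (q(J, Q) = J*1 = J)
(-10155/24194 + ((-1545 + 3295)*(11532 - 5998))/7300) - q(-169, -126) = (-10155/24194 + ((-1545 + 3295)*(11532 - 5998))/7300) - 1*(-169) = (-10155*1/24194 + (1750*5534)*(1/7300)) + 169 = (-10155/24194 + 9684500*(1/7300)) + 169 = (-10155/24194 + 96845/73) + 169 = 2342326615/1766162 + 169 = 2640807993/1766162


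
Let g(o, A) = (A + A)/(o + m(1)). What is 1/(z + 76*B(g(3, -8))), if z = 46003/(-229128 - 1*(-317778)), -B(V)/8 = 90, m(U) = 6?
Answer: -88650/4850881997 ≈ -1.8275e-5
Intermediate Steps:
g(o, A) = 2*A/(6 + o) (g(o, A) = (A + A)/(o + 6) = (2*A)/(6 + o) = 2*A/(6 + o))
B(V) = -720 (B(V) = -8*90 = -720)
z = 46003/88650 (z = 46003/(-229128 + 317778) = 46003/88650 ≈ 0.51893)
1/(z + 76*B(g(3, -8))) = 1/(46003/88650 + 76*(-720)) = 1/(46003/88650 - 54720) = 1/(-4850881997/88650) = -88650/4850881997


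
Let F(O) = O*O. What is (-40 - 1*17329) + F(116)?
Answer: -3913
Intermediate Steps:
F(O) = O²
(-40 - 1*17329) + F(116) = (-40 - 1*17329) + 116² = (-40 - 17329) + 13456 = -17369 + 13456 = -3913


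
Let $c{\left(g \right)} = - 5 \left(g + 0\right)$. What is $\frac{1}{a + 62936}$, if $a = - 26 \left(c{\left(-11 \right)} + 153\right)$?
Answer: $\frac{1}{57528} \approx 1.7383 \cdot 10^{-5}$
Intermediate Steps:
$c{\left(g \right)} = - 5 g$
$a = -5408$ ($a = - 26 \left(\left(-5\right) \left(-11\right) + 153\right) = - 26 \left(55 + 153\right) = \left(-26\right) 208 = -5408$)
$\frac{1}{a + 62936} = \frac{1}{-5408 + 62936} = \frac{1}{57528}$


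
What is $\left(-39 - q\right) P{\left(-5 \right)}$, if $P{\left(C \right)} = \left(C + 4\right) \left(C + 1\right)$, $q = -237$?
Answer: $792$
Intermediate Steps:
$P{\left(C \right)} = \left(1 + C\right) \left(4 + C\right)$ ($P{\left(C \right)} = \left(4 + C\right) \left(1 + C\right) = \left(1 + C\right) \left(4 + C\right)$)
$\left(-39 - q\right) P{\left(-5 \right)} = \left(-39 - -237\right) \left(4 + \left(-5\right)^{2} + 5 \left(-5\right)\right) = \left(-39 + 237\right) \left(4 + 25 - 25\right) = 198 \cdot 4 = 792$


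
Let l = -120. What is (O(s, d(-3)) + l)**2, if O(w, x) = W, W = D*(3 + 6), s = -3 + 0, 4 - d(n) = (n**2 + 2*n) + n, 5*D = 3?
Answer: 328329/25 ≈ 13133.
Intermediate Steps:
D = 3/5 (D = (1/5)*3 = 3/5 ≈ 0.60000)
d(n) = 4 - n**2 - 3*n (d(n) = 4 - ((n**2 + 2*n) + n) = 4 - (n**2 + 3*n) = 4 + (-n**2 - 3*n) = 4 - n**2 - 3*n)
s = -3
W = 27/5 (W = 3*(3 + 6)/5 = (3/5)*9 = 27/5 ≈ 5.4000)
O(w, x) = 27/5
(O(s, d(-3)) + l)**2 = (27/5 - 120)**2 = (-573/5)**2 = 328329/25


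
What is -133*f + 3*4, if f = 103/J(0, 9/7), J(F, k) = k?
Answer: -95785/9 ≈ -10643.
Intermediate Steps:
f = 721/9 (f = 103/((9/7)) = 103/((9*(⅐))) = 103/(9/7) = 103*(7/9) = 721/9 ≈ 80.111)
-133*f + 3*4 = -133*721/9 + 3*4 = -95893/9 + 12 = -95785/9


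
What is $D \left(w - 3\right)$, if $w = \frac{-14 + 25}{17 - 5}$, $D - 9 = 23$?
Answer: $- \frac{200}{3} \approx -66.667$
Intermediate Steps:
$D = 32$ ($D = 9 + 23 = 32$)
$w = \frac{11}{12} \approx 0.91667$
$D \left(w - 3\right) = 32 \left(\frac{11}{12} - 3\right) = 32 \left(- \frac{25}{12}\right) = - \frac{200}{3}$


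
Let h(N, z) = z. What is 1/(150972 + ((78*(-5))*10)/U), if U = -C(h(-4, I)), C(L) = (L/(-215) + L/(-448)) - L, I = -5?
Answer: 96983/14716847076 ≈ 6.5899e-6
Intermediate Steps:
C(L) = -96983*L/96320 (C(L) = (L*(-1/215) + L*(-1/448)) - L = (-L/215 - L/448) - L = -663*L/96320 - L = -96983*L/96320)
U = -96983/19264 (U = -(-96983)*(-5)/96320 = -1*96983/19264 = -96983/19264 ≈ -5.0344)
1/(150972 + ((78*(-5))*10)/U) = 1/(150972 + ((78*(-5))*10)/(-96983/19264)) = 1/(150972 - 390*10*(-19264/96983)) = 1/(150972 - 3900*(-19264/96983)) = 1/(150972 + 75129600/96983) = 1/(14716847076/96983) = 96983/14716847076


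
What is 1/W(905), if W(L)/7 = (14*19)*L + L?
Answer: 1/1691445 ≈ 5.9121e-7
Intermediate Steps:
W(L) = 1869*L (W(L) = 7*((14*19)*L + L) = 7*(266*L + L) = 7*(267*L) = 1869*L)
1/W(905) = 1/(1869*905) = 1/1691445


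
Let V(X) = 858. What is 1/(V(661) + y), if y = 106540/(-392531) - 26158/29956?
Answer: 5879329318/5037734885775 ≈ 0.0011671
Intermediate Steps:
y = -6729669069/5879329318 (y = 106540*(-1/392531) - 26158*1/29956 = -106540/392531 - 13079/14978 = -6729669069/5879329318 ≈ -1.1446)
1/(V(661) + y) = 1/(858 - 6729669069/5879329318) = 1/(5037734885775/5879329318) = 5879329318/5037734885775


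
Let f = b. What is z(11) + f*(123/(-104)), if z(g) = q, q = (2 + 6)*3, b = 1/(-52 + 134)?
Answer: 4989/208 ≈ 23.986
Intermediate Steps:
b = 1/82 ≈ 0.012195
f = 1/82 ≈ 0.012195
q = 24 (q = 8*3 = 24)
z(g) = 24
z(11) + f*(123/(-104)) = 24 + (123/(-104))/82 = 24 + (123*(-1/104))/82 = 24 + (1/82)*(-123/104) = 24 - 3/208 = 4989/208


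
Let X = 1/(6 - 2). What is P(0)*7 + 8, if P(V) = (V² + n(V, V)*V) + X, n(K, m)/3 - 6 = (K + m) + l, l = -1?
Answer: 39/4 ≈ 9.7500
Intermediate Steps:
n(K, m) = 15 + 3*K + 3*m (n(K, m) = 18 + 3*((K + m) - 1) = 18 + 3*(-1 + K + m) = 18 + (-3 + 3*K + 3*m) = 15 + 3*K + 3*m)
X = ¼ (X = 1/4 = ¼ ≈ 0.25000)
P(V) = ¼ + V² + V*(15 + 6*V) (P(V) = (V² + (15 + 3*V + 3*V)*V) + ¼ = (V² + (15 + 6*V)*V) + ¼ = (V² + V*(15 + 6*V)) + ¼ = ¼ + V² + V*(15 + 6*V))
P(0)*7 + 8 = (¼ + 7*0² + 15*0)*7 + 8 = (¼ + 7*0 + 0)*7 + 8 = (¼ + 0 + 0)*7 + 8 = (¼)*7 + 8 = 7/4 + 8 = 39/4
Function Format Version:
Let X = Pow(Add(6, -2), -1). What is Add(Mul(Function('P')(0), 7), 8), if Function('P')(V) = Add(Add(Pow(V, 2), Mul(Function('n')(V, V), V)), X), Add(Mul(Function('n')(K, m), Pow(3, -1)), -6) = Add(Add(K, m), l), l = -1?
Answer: Rational(39, 4) ≈ 9.7500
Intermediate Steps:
Function('n')(K, m) = Add(15, Mul(3, K), Mul(3, m)) (Function('n')(K, m) = Add(18, Mul(3, Add(Add(K, m), -1))) = Add(18, Mul(3, Add(-1, K, m))) = Add(18, Add(-3, Mul(3, K), Mul(3, m))) = Add(15, Mul(3, K), Mul(3, m)))
X = Rational(1, 4) (X = Pow(4, -1) = Rational(1, 4) ≈ 0.25000)
Function('P')(V) = Add(Rational(1, 4), Pow(V, 2), Mul(V, Add(15, Mul(6, V)))) (Function('P')(V) = Add(Add(Pow(V, 2), Mul(Add(15, Mul(3, V), Mul(3, V)), V)), Rational(1, 4)) = Add(Add(Pow(V, 2), Mul(Add(15, Mul(6, V)), V)), Rational(1, 4)) = Add(Add(Pow(V, 2), Mul(V, Add(15, Mul(6, V)))), Rational(1, 4)) = Add(Rational(1, 4), Pow(V, 2), Mul(V, Add(15, Mul(6, V)))))
Add(Mul(Function('P')(0), 7), 8) = Add(Mul(Add(Rational(1, 4), Mul(7, Pow(0, 2)), Mul(15, 0)), 7), 8) = Add(Mul(Add(Rational(1, 4), Mul(7, 0), 0), 7), 8) = Add(Mul(Add(Rational(1, 4), 0, 0), 7), 8) = Add(Mul(Rational(1, 4), 7), 8) = Add(Rational(7, 4), 8) = Rational(39, 4)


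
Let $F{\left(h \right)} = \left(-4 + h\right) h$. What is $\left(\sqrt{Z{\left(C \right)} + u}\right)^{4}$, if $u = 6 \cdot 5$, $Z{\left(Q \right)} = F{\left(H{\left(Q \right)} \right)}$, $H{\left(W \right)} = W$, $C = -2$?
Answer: $1764$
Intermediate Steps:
$F{\left(h \right)} = h \left(-4 + h\right)$
$Z{\left(Q \right)} = Q \left(-4 + Q\right)$
$u = 30$
$\left(\sqrt{Z{\left(C \right)} + u}\right)^{4} = \left(\sqrt{- 2 \left(-4 - 2\right) + 30}\right)^{4} = \left(\sqrt{\left(-2\right) \left(-6\right) + 30}\right)^{4} = \left(\sqrt{12 + 30}\right)^{4} = \left(\sqrt{42}\right)^{4} = 1764$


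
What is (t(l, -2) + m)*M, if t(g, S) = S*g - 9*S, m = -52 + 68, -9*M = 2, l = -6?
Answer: -92/9 ≈ -10.222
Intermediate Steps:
M = -2/9 (M = -⅑*2 = -2/9 ≈ -0.22222)
m = 16
t(g, S) = -9*S + S*g
(t(l, -2) + m)*M = (-2*(-9 - 6) + 16)*(-2/9) = (-2*(-15) + 16)*(-2/9) = (30 + 16)*(-2/9) = 46*(-2/9) = -92/9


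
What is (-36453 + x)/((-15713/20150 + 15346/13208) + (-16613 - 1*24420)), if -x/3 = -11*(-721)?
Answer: 23718850200/16154541679 ≈ 1.4682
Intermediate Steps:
x = -23793 (x = -(-33)*(-721) = -3*7931 = -23793)
(-36453 + x)/((-15713/20150 + 15346/13208) + (-16613 - 1*24420)) = (-36453 - 23793)/((-15713/20150 + 15346/13208) + (-16613 - 1*24420)) = -60246/((-15713*1/20150 + 15346*(1/13208)) + (-16613 - 24420)) = -60246/((-15713/20150 + 7673/6604) - 41033) = -60246/(150421/393700 - 41033) = -60246/(-16154541679/393700) = -60246*(-393700/16154541679) = 23718850200/16154541679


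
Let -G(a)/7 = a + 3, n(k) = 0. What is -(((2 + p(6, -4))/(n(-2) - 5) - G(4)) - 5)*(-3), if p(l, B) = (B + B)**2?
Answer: 462/5 ≈ 92.400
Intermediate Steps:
G(a) = -21 - 7*a (G(a) = -7*(a + 3) = -7*(3 + a) = -21 - 7*a)
p(l, B) = 4*B**2 (p(l, B) = (2*B)**2 = 4*B**2)
-(((2 + p(6, -4))/(n(-2) - 5) - G(4)) - 5)*(-3) = -(((2 + 4*(-4)**2)/(0 - 5) - (-21 - 7*4)) - 5)*(-3) = -(((2 + 4*16)/(-5) - (-21 - 28)) - 5)*(-3) = -(((2 + 64)*(-1/5) - 1*(-49)) - 5)*(-3) = -((66*(-1/5) + 49) - 5)*(-3) = -((-66/5 + 49) - 5)*(-3) = -(179/5 - 5)*(-3) = -154*(-3)/5 = -1*(-462/5) = 462/5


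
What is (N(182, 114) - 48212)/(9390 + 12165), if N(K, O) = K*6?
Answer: -9424/4311 ≈ -2.1860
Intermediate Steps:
N(K, O) = 6*K
(N(182, 114) - 48212)/(9390 + 12165) = (6*182 - 48212)/(9390 + 12165) = (1092 - 48212)/21555 = -47120*1/21555 = -9424/4311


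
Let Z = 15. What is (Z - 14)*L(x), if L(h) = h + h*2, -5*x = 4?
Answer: -12/5 ≈ -2.4000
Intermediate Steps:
x = -⅘ (x = -⅕*4 = -⅘ ≈ -0.80000)
L(h) = 3*h (L(h) = h + 2*h = 3*h)
(Z - 14)*L(x) = (15 - 14)*(3*(-⅘)) = 1*(-12/5) = -12/5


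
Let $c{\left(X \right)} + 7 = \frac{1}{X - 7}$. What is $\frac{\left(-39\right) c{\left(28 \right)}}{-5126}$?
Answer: $- \frac{949}{17941} \approx -0.052896$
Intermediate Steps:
$c{\left(X \right)} = -7 + \frac{1}{-7 + X}$ ($c{\left(X \right)} = -7 + \frac{1}{X - 7} = -7 + \frac{1}{-7 + X}$)
$\frac{\left(-39\right) c{\left(28 \right)}}{-5126} = \frac{\left(-39\right) \frac{50 - 196}{-7 + 28}}{-5126} = - 39 \frac{50 - 196}{21} \left(- \frac{1}{5126}\right) = - 39 \cdot \frac{1}{21} \left(-146\right) \left(- \frac{1}{5126}\right) = \left(-39\right) \left(- \frac{146}{21}\right) \left(- \frac{1}{5126}\right) = \frac{1898}{7} \left(- \frac{1}{5126}\right) = - \frac{949}{17941}$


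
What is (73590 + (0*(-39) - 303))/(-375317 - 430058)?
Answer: -4311/47375 ≈ -0.090997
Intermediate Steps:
(73590 + (0*(-39) - 303))/(-375317 - 430058) = (73590 + (0 - 303))/(-805375) = (73590 - 303)*(-1/805375) = 73287*(-1/805375) = -4311/47375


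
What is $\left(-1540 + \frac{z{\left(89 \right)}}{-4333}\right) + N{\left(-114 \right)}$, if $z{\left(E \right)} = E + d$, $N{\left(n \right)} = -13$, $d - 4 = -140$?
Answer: $- \frac{6729102}{4333} \approx -1553.0$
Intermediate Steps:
$d = -136$ ($d = 4 - 140 = -136$)
$z{\left(E \right)} = -136 + E$ ($z{\left(E \right)} = E - 136 = -136 + E$)
$\left(-1540 + \frac{z{\left(89 \right)}}{-4333}\right) + N{\left(-114 \right)} = \left(-1540 + \frac{-136 + 89}{-4333}\right) - 13 = \left(-1540 - - \frac{47}{4333}\right) - 13 = \left(-1540 + \frac{47}{4333}\right) - 13 = - \frac{6672773}{4333} - 13 = - \frac{6729102}{4333}$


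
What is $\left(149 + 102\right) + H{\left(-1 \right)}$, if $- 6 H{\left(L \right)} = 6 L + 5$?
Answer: $\frac{1507}{6} \approx 251.17$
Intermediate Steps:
$H{\left(L \right)} = - \frac{5}{6} - L$ ($H{\left(L \right)} = - \frac{6 L + 5}{6} = - \frac{5 + 6 L}{6} = - \frac{5}{6} - L$)
$\left(149 + 102\right) + H{\left(-1 \right)} = \left(149 + 102\right) - - \frac{1}{6} = 251 + \left(- \frac{5}{6} + 1\right) = 251 + \frac{1}{6} = \frac{1507}{6}$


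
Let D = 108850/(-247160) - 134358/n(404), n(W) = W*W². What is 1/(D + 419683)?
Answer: 203719356128/85497460404157303 ≈ 2.3828e-6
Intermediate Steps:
n(W) = W³
D = -90133710121/203719356128 (D = 108850/(-247160) - 134358/(404³) = 108850*(-1/247160) - 134358/65939264 = -10885/24716 - 134358*1/65939264 = -10885/24716 - 67179/32969632 = -90133710121/203719356128 ≈ -0.44244)
1/(D + 419683) = 1/(-90133710121/203719356128 + 419683) = 1/(85497460404157303/203719356128) = 203719356128/85497460404157303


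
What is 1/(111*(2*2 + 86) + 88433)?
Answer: 1/98423 ≈ 1.0160e-5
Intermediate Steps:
1/(111*(2*2 + 86) + 88433) = 1/(111*(4 + 86) + 88433) = 1/(111*90 + 88433) = 1/(9990 + 88433) = 1/98423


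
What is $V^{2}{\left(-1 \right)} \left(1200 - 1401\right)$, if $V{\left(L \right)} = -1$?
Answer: $-201$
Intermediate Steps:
$V^{2}{\left(-1 \right)} \left(1200 - 1401\right) = \left(-1\right)^{2} \left(1200 - 1401\right) = 1 \left(1200 - 1401\right) = 1 \left(-201\right) = -201$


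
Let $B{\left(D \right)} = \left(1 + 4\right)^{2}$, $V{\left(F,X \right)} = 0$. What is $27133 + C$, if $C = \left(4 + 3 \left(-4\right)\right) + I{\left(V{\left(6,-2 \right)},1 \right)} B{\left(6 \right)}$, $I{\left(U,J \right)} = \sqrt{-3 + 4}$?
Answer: $27150$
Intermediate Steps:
$B{\left(D \right)} = 25$ ($B{\left(D \right)} = 5^{2} = 25$)
$I{\left(U,J \right)} = 1$ ($I{\left(U,J \right)} = \sqrt{1} = 1$)
$C = 17$ ($C = \left(4 + 3 \left(-4\right)\right) + 1 \cdot 25 = \left(4 - 12\right) + 25 = -8 + 25 = 17$)
$27133 + C = 27133 + 17 = 27150$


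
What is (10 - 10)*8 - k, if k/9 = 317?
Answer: -2853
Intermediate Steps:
k = 2853 (k = 9*317 = 2853)
(10 - 10)*8 - k = (10 - 10)*8 - 1*2853 = 0*8 - 2853 = 0 - 2853 = -2853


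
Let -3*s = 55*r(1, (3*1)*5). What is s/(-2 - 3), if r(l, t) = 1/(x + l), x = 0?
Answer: 11/3 ≈ 3.6667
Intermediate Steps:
r(l, t) = 1/l (r(l, t) = 1/(0 + l) = 1/l)
s = -55/3 (s = -55/(3*1) = -55/3 ≈ -18.333)
s/(-2 - 3) = -55/(3*(-2 - 3)) = -55/3/(-5) = -55/3*(-1/5) = 11/3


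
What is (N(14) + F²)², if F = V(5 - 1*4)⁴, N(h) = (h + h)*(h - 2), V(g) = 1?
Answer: 113569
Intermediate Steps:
N(h) = 2*h*(-2 + h) (N(h) = (2*h)*(-2 + h) = 2*h*(-2 + h))
F = 1 (F = 1⁴ = 1)
(N(14) + F²)² = (2*14*(-2 + 14) + 1²)² = (2*14*12 + 1)² = (336 + 1)² = 337² = 113569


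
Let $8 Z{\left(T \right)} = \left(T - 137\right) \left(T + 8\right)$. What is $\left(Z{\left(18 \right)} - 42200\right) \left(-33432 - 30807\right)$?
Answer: $\frac{10942920933}{4} \approx 2.7357 \cdot 10^{9}$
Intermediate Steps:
$Z{\left(T \right)} = \frac{\left(-137 + T\right) \left(8 + T\right)}{8}$ ($Z{\left(T \right)} = \frac{\left(T - 137\right) \left(T + 8\right)}{8} = \frac{\left(-137 + T\right) \left(8 + T\right)}{8}$)
$\left(Z{\left(18 \right)} - 42200\right) \left(-33432 - 30807\right) = \left(\left(-137 - \frac{1161}{4} + \frac{18^{2}}{8}\right) - 42200\right) \left(-33432 - 30807\right) = \left(\left(-137 - \frac{1161}{4} + \frac{1}{8} \cdot 324\right) - 42200\right) \left(-64239\right) = \left(\left(-137 - \frac{1161}{4} + \frac{81}{2}\right) - 42200\right) \left(-64239\right) = \left(- \frac{1547}{4} - 42200\right) \left(-64239\right) = \left(- \frac{170347}{4}\right) \left(-64239\right) = \frac{10942920933}{4}$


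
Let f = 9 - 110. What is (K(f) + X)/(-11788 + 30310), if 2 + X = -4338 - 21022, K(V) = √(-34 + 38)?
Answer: -12680/9261 ≈ -1.3692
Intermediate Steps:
f = -101
K(V) = 2 (K(V) = √4 = 2)
X = -25362 (X = -2 + (-4338 - 21022) = -2 - 25360 = -25362)
(K(f) + X)/(-11788 + 30310) = (2 - 25362)/(-11788 + 30310) = -25360/18522 = -25360*1/18522 = -12680/9261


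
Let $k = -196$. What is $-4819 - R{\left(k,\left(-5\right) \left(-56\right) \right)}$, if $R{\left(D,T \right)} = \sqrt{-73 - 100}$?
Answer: $-4819 - i \sqrt{173} \approx -4819.0 - 13.153 i$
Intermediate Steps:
$R{\left(D,T \right)} = i \sqrt{173}$ ($R{\left(D,T \right)} = \sqrt{-173} = i \sqrt{173}$)
$-4819 - R{\left(k,\left(-5\right) \left(-56\right) \right)} = -4819 - i \sqrt{173}$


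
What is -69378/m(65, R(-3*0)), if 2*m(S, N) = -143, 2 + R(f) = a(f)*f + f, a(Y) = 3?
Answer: 138756/143 ≈ 970.32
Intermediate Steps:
R(f) = -2 + 4*f (R(f) = -2 + (3*f + f) = -2 + 4*f)
m(S, N) = -143/2 (m(S, N) = (½)*(-143) = -143/2)
-69378/m(65, R(-3*0)) = -69378/(-143/2) = -69378*(-2/143) = 138756/143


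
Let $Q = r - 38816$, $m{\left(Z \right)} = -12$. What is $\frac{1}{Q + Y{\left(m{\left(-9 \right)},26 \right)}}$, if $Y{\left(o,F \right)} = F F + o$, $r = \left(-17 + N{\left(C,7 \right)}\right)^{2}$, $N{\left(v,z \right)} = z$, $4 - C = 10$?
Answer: $- \frac{1}{38052} \approx -2.628 \cdot 10^{-5}$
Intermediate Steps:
$C = -6$ ($C = 4 - 10 = -6$)
$r = 100$ ($r = \left(-17 + 7\right)^{2} = \left(-10\right)^{2} = 100$)
$Y{\left(o,F \right)} = o + F^{2}$ ($Y{\left(o,F \right)} = F^{2} + o = o + F^{2}$)
$Q = -38716$ ($Q = 100 - 38816 = -38716$)
$\frac{1}{Q + Y{\left(m{\left(-9 \right)},26 \right)}} = \frac{1}{-38716 - \left(12 - 26^{2}\right)} = \frac{1}{-38716 + \left(-12 + 676\right)} = \frac{1}{-38716 + 664} = \frac{1}{-38052} = - \frac{1}{38052}$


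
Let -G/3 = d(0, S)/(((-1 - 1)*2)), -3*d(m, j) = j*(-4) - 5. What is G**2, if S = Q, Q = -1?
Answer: 1/16 ≈ 0.062500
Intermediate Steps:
S = -1
d(m, j) = 5/3 + 4*j/3 (d(m, j) = -(j*(-4) - 5)/3 = -(-4*j - 5)/3 = -(-5 - 4*j)/3 = 5/3 + 4*j/3)
G = 1/4 (G = -3*(5/3 + (4/3)*(-1))/((-1 - 1)*2) = -3*(5/3 - 4/3)/((-2*2)) = -1/(-4) = -(-1)/4 = -3*(-1/12) = 1/4 ≈ 0.25000)
G**2 = (1/4)**2 = 1/16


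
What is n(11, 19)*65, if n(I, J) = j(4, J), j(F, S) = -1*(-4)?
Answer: 260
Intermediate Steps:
j(F, S) = 4
n(I, J) = 4
n(11, 19)*65 = 4*65 = 260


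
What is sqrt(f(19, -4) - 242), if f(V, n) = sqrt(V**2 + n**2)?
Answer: sqrt(-242 + sqrt(377)) ≈ 14.919*I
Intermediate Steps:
sqrt(f(19, -4) - 242) = sqrt(sqrt(19**2 + (-4)**2) - 242) = sqrt(sqrt(361 + 16) - 242) = sqrt(sqrt(377) - 242) = sqrt(-242 + sqrt(377))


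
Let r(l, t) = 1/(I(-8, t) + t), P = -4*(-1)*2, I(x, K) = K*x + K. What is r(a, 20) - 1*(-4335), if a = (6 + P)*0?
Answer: 520199/120 ≈ 4335.0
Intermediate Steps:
I(x, K) = K + K*x
P = 8 (P = 4*2 = 8)
a = 0 (a = (6 + 8)*0 = 14*0 = 0)
r(l, t) = -1/(6*t) (r(l, t) = 1/(t*(1 - 8) + t) = 1/(t*(-7) + t) = 1/(-7*t + t) = 1/(-6*t) = -1/(6*t))
r(a, 20) - 1*(-4335) = -⅙/20 - 1*(-4335) = -⅙*1/20 + 4335 = -1/120 + 4335 = 520199/120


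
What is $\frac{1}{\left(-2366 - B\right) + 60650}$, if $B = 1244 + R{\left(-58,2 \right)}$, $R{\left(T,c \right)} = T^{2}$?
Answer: $\frac{1}{53676} \approx 1.863 \cdot 10^{-5}$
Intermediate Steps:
$B = 4608$ ($B = 1244 + \left(-58\right)^{2} = 1244 + 3364 = 4608$)
$\frac{1}{\left(-2366 - B\right) + 60650} = \frac{1}{\left(-2366 - 4608\right) + 60650} = \frac{1}{-6974 + 60650} = \frac{1}{53676}$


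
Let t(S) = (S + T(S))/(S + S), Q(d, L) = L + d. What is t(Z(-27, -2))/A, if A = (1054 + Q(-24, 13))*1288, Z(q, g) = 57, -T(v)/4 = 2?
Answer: 1/3125424 ≈ 3.1996e-7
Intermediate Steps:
T(v) = -8 (T(v) = -4*2 = -8)
A = 1343384 (A = (1054 + (13 - 24))*1288 = (1054 - 11)*1288 = 1043*1288 = 1343384)
t(S) = (-8 + S)/(2*S) (t(S) = (S - 8)/(S + S) = (-8 + S)/((2*S)) = (-8 + S)*(1/(2*S)) = (-8 + S)/(2*S))
t(Z(-27, -2))/A = ((½)*(-8 + 57)/57)/1343384 = ((½)*(1/57)*49)*(1/1343384) = (49/114)*(1/1343384) = 1/3125424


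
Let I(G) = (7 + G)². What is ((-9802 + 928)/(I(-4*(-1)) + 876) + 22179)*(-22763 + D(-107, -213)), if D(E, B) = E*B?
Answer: 618900492/997 ≈ 6.2076e+5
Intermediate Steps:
D(E, B) = B*E
((-9802 + 928)/(I(-4*(-1)) + 876) + 22179)*(-22763 + D(-107, -213)) = ((-9802 + 928)/((7 - 4*(-1))² + 876) + 22179)*(-22763 - 213*(-107)) = (-8874/((7 + 4)² + 876) + 22179)*(-22763 + 22791) = (-8874/(11² + 876) + 22179)*28 = (-8874/(121 + 876) + 22179)*28 = (-8874/997 + 22179)*28 = (22103589/997)*28 = 618900492/997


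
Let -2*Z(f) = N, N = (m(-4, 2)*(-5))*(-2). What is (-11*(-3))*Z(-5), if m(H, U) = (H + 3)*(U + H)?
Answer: -330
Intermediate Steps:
m(H, U) = (3 + H)*(H + U)
N = 20 (N = (((-4)² + 3*(-4) + 3*2 - 4*2)*(-5))*(-2) = ((16 - 12 + 6 - 8)*(-5))*(-2) = (2*(-5))*(-2) = -10*(-2) = 20)
Z(f) = -10 (Z(f) = -½*20 = -10)
(-11*(-3))*Z(-5) = -11*(-3)*(-10) = 33*(-10) = -330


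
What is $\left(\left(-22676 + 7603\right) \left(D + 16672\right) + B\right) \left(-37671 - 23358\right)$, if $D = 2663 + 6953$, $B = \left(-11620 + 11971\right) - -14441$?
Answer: $24181168654728$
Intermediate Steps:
$B = 14792$ ($B = 351 + 14441 = 14792$)
$D = 9616$
$\left(\left(-22676 + 7603\right) \left(D + 16672\right) + B\right) \left(-37671 - 23358\right) = \left(\left(-22676 + 7603\right) \left(9616 + 16672\right) + 14792\right) \left(-37671 - 23358\right) = \left(\left(-15073\right) 26288 + 14792\right) \left(-61029\right) = \left(-396239024 + 14792\right) \left(-61029\right) = \left(-396224232\right) \left(-61029\right) = 24181168654728$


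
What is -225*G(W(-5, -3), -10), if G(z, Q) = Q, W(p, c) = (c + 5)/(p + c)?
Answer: 2250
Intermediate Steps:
W(p, c) = (5 + c)/(c + p)
-225*G(W(-5, -3), -10) = -225*(-10) = 2250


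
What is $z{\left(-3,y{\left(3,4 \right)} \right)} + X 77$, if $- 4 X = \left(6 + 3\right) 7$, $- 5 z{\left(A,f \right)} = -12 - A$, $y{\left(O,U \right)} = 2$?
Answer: $- \frac{24219}{20} \approx -1210.9$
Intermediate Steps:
$z{\left(A,f \right)} = \frac{12}{5} + \frac{A}{5}$ ($z{\left(A,f \right)} = - \frac{-12 - A}{5} = \frac{12}{5} + \frac{A}{5}$)
$X = - \frac{63}{4}$ ($X = - \frac{\left(6 + 3\right) 7}{4} = - \frac{9 \cdot 7}{4} = \left(- \frac{1}{4}\right) 63 = - \frac{63}{4} \approx -15.75$)
$z{\left(-3,y{\left(3,4 \right)} \right)} + X 77 = \left(\frac{12}{5} + \frac{1}{5} \left(-3\right)\right) - \frac{4851}{4} = \left(\frac{12}{5} - \frac{3}{5}\right) - \frac{4851}{4} = \frac{9}{5} - \frac{4851}{4} = - \frac{24219}{20}$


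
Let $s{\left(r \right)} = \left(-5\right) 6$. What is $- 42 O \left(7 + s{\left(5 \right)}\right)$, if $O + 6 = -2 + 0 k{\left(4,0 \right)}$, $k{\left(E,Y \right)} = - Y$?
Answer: $-7728$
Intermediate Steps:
$s{\left(r \right)} = -30$
$O = -8$ ($O = -6 - \left(2 + 0 \left(\left(-1\right) 0\right)\right) = -6 + \left(-2 + 0 \cdot 0\right) = -6 + \left(-2 + 0\right) = -6 - 2 = -8$)
$- 42 O \left(7 + s{\left(5 \right)}\right) = \left(-42\right) \left(-8\right) \left(7 - 30\right) = 336 \left(-23\right) = -7728$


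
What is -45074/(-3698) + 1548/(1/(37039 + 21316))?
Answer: 167026737997/1849 ≈ 9.0334e+7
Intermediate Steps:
-45074/(-3698) + 1548/(1/(37039 + 21316)) = -45074*(-1/3698) + 1548/(1/58355) = 22537/1849 + 1548/(1/58355) = 22537/1849 + 1548*58355 = 22537/1849 + 90333540 = 167026737997/1849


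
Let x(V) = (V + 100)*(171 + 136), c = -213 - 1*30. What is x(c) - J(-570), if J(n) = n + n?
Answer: -42761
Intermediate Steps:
c = -243 (c = -213 - 30 = -243)
x(V) = 30700 + 307*V (x(V) = (100 + V)*307 = 30700 + 307*V)
J(n) = 2*n
x(c) - J(-570) = (30700 + 307*(-243)) - 2*(-570) = (30700 - 74601) - 1*(-1140) = -43901 + 1140 = -42761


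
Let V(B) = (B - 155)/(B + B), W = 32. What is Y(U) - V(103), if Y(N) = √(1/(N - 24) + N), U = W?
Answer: 26/103 + √514/4 ≈ 5.9203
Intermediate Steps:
U = 32
V(B) = (-155 + B)/(2*B) (V(B) = (-155 + B)/((2*B)) = (-155 + B)*(1/(2*B)) = (-155 + B)/(2*B))
Y(N) = √(N + 1/(-24 + N)) (Y(N) = √(1/(-24 + N) + N) = √(N + 1/(-24 + N)))
Y(U) - V(103) = √((1 + 32*(-24 + 32))/(-24 + 32)) - (-155 + 103)/(2*103) = √((1 + 32*8)/8) - (-52)/(2*103) = √((1 + 256)/8) - 1*(-26/103) = √((⅛)*257) + 26/103 = √(257/8) + 26/103 = √514/4 + 26/103 = 26/103 + √514/4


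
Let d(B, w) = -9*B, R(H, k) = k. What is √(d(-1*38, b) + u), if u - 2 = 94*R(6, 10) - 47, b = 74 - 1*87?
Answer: √1237 ≈ 35.171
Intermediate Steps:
b = -13 (b = 74 - 87 = -13)
u = 895 (u = 2 + (94*10 - 47) = 2 + (940 - 47) = 2 + 893 = 895)
√(d(-1*38, b) + u) = √(-(-9)*38 + 895) = √(-9*(-38) + 895) = √(342 + 895) = √1237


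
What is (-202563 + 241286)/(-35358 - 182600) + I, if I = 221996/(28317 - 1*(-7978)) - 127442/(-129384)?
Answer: 1771668079280923/255882271341060 ≈ 6.9238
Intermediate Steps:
I = 16674118927/2347996140 (I = 221996/(28317 + 7978) - 127442*(-1/129384) = 221996/36295 + 63721/64692 = 16674118927/2347996140 ≈ 7.1014)
(-202563 + 241286)/(-35358 - 182600) + I = (-202563 + 241286)/(-35358 - 182600) + 16674118927/2347996140 = 38723/(-217958) + 16674118927/2347996140 = 38723*(-1/217958) + 16674118927/2347996140 = -38723/217958 + 16674118927/2347996140 = 1771668079280923/255882271341060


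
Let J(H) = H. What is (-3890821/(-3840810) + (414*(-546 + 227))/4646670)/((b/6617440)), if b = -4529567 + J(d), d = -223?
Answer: -6682899717472616/4646152652019795 ≈ -1.4384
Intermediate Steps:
b = -4529790 (b = -4529567 - 223 = -4529790)
(-3890821/(-3840810) + (414*(-546 + 227))/4646670)/((b/6617440)) = (-3890821/(-3840810) + (414*(-546 + 227))/4646670)/((-4529790/6617440)) = (-3890821*(-1/3840810) + (414*(-319))*(1/4646670))/((-4529790*1/6617440)) = (3890821/3840810 - 132066*1/4646670)/(-452979/661744) = (3890821/3840810 - 759/26705)*(-661744/452979) = (20197840003/20513766210)*(-661744/452979) = -6682899717472616/4646152652019795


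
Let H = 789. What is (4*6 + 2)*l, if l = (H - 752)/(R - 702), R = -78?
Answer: -37/30 ≈ -1.2333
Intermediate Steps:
l = -37/780 (l = (789 - 752)/(-78 - 702) = 37/(-780) = 37*(-1/780) = -37/780 ≈ -0.047436)
(4*6 + 2)*l = (4*6 + 2)*(-37/780) = (24 + 2)*(-37/780) = 26*(-37/780) = -37/30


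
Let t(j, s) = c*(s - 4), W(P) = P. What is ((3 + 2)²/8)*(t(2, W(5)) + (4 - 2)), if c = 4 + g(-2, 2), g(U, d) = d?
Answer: 25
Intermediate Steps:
c = 6 (c = 4 + 2 = 6)
t(j, s) = -24 + 6*s (t(j, s) = 6*(s - 4) = 6*(-4 + s) = -24 + 6*s)
((3 + 2)²/8)*(t(2, W(5)) + (4 - 2)) = ((3 + 2)²/8)*((-24 + 6*5) + (4 - 2)) = (5²*(⅛))*((-24 + 30) + 2) = (25*(⅛))*(6 + 2) = (25/8)*8 = 25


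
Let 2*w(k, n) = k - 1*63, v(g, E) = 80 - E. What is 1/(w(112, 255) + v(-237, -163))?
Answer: 2/535 ≈ 0.0037383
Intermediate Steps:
w(k, n) = -63/2 + k/2 (w(k, n) = (k - 1*63)/2 = (k - 63)/2 = (-63 + k)/2 = -63/2 + k/2)
1/(w(112, 255) + v(-237, -163)) = 1/((-63/2 + (1/2)*112) + (80 - 1*(-163))) = 1/((-63/2 + 56) + (80 + 163)) = 1/(49/2 + 243) = 1/(535/2) = 2/535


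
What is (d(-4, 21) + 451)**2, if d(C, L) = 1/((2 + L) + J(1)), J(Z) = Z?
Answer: 117180625/576 ≈ 2.0344e+5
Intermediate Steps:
d(C, L) = 1/(3 + L) (d(C, L) = 1/((2 + L) + 1) = 1/(3 + L))
(d(-4, 21) + 451)**2 = (1/(3 + 21) + 451)**2 = (1/24 + 451)**2 = (10825/24)**2 = 117180625/576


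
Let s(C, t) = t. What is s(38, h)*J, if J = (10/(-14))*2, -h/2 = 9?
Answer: 180/7 ≈ 25.714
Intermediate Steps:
h = -18 (h = -2*9 = -18)
J = -10/7 (J = (10*(-1/14))*2 = -5/7*2 = -10/7 ≈ -1.4286)
s(38, h)*J = -18*(-10/7) = 180/7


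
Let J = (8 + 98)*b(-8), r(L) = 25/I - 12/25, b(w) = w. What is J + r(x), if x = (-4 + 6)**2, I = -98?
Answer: -2079401/2450 ≈ -848.74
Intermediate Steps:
x = 4 (x = 2**2 = 4)
r(L) = -1801/2450 (r(L) = 25/(-98) - 12/25 = 25*(-1/98) - 12*1/25 = -25/98 - 12/25 = -1801/2450)
J = -848 (J = (8 + 98)*(-8) = 106*(-8) = -848)
J + r(x) = -848 - 1801/2450 = -2079401/2450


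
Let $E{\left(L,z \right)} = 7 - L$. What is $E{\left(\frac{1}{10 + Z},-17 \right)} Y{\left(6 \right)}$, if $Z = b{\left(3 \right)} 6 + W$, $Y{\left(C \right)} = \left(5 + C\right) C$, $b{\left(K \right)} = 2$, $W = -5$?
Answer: $\frac{7788}{17} \approx 458.12$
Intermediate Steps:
$Y{\left(C \right)} = C \left(5 + C\right)$
$Z = 7$ ($Z = 2 \cdot 6 - 5 = 12 - 5 = 7$)
$E{\left(\frac{1}{10 + Z},-17 \right)} Y{\left(6 \right)} = \left(7 - \frac{1}{10 + 7}\right) 6 \left(5 + 6\right) = \left(7 - \frac{1}{17}\right) 6 \cdot 11 = \left(7 - \frac{1}{17}\right) 66 = \frac{118}{17} \cdot 66 = \frac{7788}{17}$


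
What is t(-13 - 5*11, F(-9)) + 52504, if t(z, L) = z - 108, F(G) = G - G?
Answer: 52328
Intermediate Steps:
F(G) = 0
t(z, L) = -108 + z
t(-13 - 5*11, F(-9)) + 52504 = (-108 + (-13 - 5*11)) + 52504 = (-108 + (-13 - 55)) + 52504 = (-108 - 68) + 52504 = -176 + 52504 = 52328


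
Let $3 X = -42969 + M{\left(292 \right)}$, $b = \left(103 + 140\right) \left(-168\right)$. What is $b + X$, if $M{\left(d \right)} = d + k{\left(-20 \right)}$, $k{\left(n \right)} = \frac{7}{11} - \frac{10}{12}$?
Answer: $- \frac{10899847}{198} \approx -55050.0$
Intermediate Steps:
$k{\left(n \right)} = - \frac{13}{66}$ ($k{\left(n \right)} = 7 \cdot \frac{1}{11} - \frac{5}{6} = \frac{7}{11} - \frac{5}{6} = - \frac{13}{66}$)
$M{\left(d \right)} = - \frac{13}{66} + d$ ($M{\left(d \right)} = d - \frac{13}{66} = - \frac{13}{66} + d$)
$b = -40824$ ($b = 243 \left(-168\right) = -40824$)
$X = - \frac{2816695}{198}$ ($X = \frac{-42969 + \left(- \frac{13}{66} + 292\right)}{3} = \frac{-42969 + \frac{19259}{66}}{3} = \frac{1}{3} \left(- \frac{2816695}{66}\right) = - \frac{2816695}{198} \approx -14226.0$)
$b + X = -40824 - \frac{2816695}{198} = - \frac{10899847}{198}$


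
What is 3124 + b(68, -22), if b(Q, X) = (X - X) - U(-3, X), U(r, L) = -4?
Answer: 3128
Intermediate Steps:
b(Q, X) = 4 (b(Q, X) = (X - X) - 1*(-4) = 0 + 4 = 4)
3124 + b(68, -22) = 3124 + 4 = 3128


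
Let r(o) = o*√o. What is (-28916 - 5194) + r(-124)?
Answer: -34110 - 248*I*√31 ≈ -34110.0 - 1380.8*I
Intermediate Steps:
r(o) = o^(3/2)
(-28916 - 5194) + r(-124) = (-28916 - 5194) + (-124)^(3/2) = -34110 - 248*I*√31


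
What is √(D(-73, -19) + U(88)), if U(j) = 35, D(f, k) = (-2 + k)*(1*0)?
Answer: √35 ≈ 5.9161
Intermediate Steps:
D(f, k) = 0 (D(f, k) = (-2 + k)*0 = 0)
√(D(-73, -19) + U(88)) = √(0 + 35) = √35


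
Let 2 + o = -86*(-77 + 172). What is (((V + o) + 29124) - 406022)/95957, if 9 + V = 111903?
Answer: -273176/95957 ≈ -2.8469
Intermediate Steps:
V = 111894 (V = -9 + 111903 = 111894)
o = -8172 (o = -2 - 86*(-77 + 172) = -2 - 86*95 = -2 - 8170 = -8172)
(((V + o) + 29124) - 406022)/95957 = (((111894 - 8172) + 29124) - 406022)/95957 = ((103722 + 29124) - 406022)*(1/95957) = (132846 - 406022)*(1/95957) = -273176*1/95957 = -273176/95957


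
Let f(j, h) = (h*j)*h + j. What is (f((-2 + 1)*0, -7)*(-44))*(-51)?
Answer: 0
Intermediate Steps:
f(j, h) = j + j*h² (f(j, h) = j*h² + j = j + j*h²)
(f((-2 + 1)*0, -7)*(-44))*(-51) = ((((-2 + 1)*0)*(1 + (-7)²))*(-44))*(-51) = (((-1*0)*(1 + 49))*(-44))*(-51) = ((0*50)*(-44))*(-51) = (0*(-44))*(-51) = 0*(-51) = 0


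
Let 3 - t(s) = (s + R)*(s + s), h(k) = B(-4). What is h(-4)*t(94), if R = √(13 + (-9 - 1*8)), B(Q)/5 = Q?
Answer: 353380 + 7520*I ≈ 3.5338e+5 + 7520.0*I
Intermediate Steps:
B(Q) = 5*Q
h(k) = -20 (h(k) = 5*(-4) = -20)
R = 2*I (R = √(13 + (-9 - 8)) = √(13 - 17) = √(-4) = 2*I ≈ 2.0*I)
t(s) = 3 - 2*s*(s + 2*I) (t(s) = 3 - (s + 2*I)*(s + s) = 3 - (s + 2*I)*2*s = 3 - 2*s*(s + 2*I))
h(-4)*t(94) = -20*(3 - 2*94² - 4*I*94) = -20*(3 - 2*8836 - 376*I) = -20*(3 - 17672 - 376*I) = -20*(-17669 - 376*I) = 353380 + 7520*I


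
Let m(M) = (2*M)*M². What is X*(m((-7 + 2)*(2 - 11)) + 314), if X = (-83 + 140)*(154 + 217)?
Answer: 3860680908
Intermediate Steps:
X = 21147 (X = 57*371 = 21147)
m(M) = 2*M³
X*(m((-7 + 2)*(2 - 11)) + 314) = 21147*(2*((-7 + 2)*(2 - 11))³ + 314) = 21147*(2*(-5*(-9))³ + 314) = 21147*(2*45³ + 314) = 21147*(2*91125 + 314) = 21147*(182250 + 314) = 21147*182564 = 3860680908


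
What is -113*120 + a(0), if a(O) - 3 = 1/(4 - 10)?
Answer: -81343/6 ≈ -13557.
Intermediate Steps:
a(O) = 17/6 (a(O) = 3 + 1/(4 - 10) = 3 + 1/(-6) = 3 - ⅙ = 17/6)
-113*120 + a(0) = -113*120 + 17/6 = -13560 + 17/6 = -81343/6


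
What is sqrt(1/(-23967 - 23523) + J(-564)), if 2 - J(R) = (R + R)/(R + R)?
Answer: 13*sqrt(13344690)/47490 ≈ 0.99999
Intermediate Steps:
J(R) = 1 (J(R) = 2 - (R + R)/(R + R) = 2 - 2*R/(2*R) = 2 - 2*R*1/(2*R) = 2 - 1*1 = 2 - 1 = 1)
sqrt(1/(-23967 - 23523) + J(-564)) = sqrt(1/(-23967 - 23523) + 1) = sqrt(1/(-47490) + 1) = sqrt(-1/47490 + 1) = sqrt(47489/47490) = 13*sqrt(13344690)/47490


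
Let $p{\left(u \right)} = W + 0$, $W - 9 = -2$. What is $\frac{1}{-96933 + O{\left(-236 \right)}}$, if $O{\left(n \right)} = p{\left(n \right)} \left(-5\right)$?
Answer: $- \frac{1}{96968} \approx -1.0313 \cdot 10^{-5}$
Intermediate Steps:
$W = 7$ ($W = 9 - 2 = 7$)
$p{\left(u \right)} = 7$ ($p{\left(u \right)} = 7 + 0 = 7$)
$O{\left(n \right)} = -35$ ($O{\left(n \right)} = 7 \left(-5\right) = -35$)
$\frac{1}{-96933 + O{\left(-236 \right)}} = \frac{1}{-96933 - 35} = \frac{1}{-96968} = - \frac{1}{96968}$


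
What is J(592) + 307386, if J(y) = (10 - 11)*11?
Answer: 307375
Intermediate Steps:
J(y) = -11 (J(y) = -1*11 = -11)
J(592) + 307386 = -11 + 307386 = 307375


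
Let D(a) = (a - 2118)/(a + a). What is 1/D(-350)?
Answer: 175/617 ≈ 0.28363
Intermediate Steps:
D(a) = (-2118 + a)/(2*a) (D(a) = (-2118 + a)/((2*a)) = (-2118 + a)*(1/(2*a)) = (-2118 + a)/(2*a))
1/D(-350) = 1/((½)*(-2118 - 350)/(-350)) = 1/((½)*(-1/350)*(-2468)) = 1/(617/175) = 175/617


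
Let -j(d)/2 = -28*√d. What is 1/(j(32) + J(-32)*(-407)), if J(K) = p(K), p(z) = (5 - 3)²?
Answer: -407/637508 - 14*√2/159377 ≈ -0.00076265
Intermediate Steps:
j(d) = 56*√d (j(d) = -(-56)*√d = 56*√d)
p(z) = 4 (p(z) = 2² = 4)
J(K) = 4
1/(j(32) + J(-32)*(-407)) = 1/(56*√32 + 4*(-407)) = 1/(56*(4*√2) - 1628) = 1/(224*√2 - 1628) = 1/(-1628 + 224*√2)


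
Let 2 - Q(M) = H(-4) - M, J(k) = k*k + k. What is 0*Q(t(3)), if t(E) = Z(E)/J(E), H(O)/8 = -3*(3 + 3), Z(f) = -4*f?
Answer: 0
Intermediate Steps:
J(k) = k + k**2 (J(k) = k**2 + k = k + k**2)
H(O) = -144 (H(O) = 8*(-3*(3 + 3)) = 8*(-3*6) = 8*(-18) = -144)
t(E) = -4/(1 + E) (t(E) = (-4*E)/((E*(1 + E))) = (-4*E)*(1/(E*(1 + E))) = -4/(1 + E))
Q(M) = 146 + M (Q(M) = 2 - (-144 - M) = 2 + (144 + M) = 146 + M)
0*Q(t(3)) = 0*(146 - 4/(1 + 3)) = 0*(146 - 4/4) = 0*(146 - 4*1/4) = 0*(146 - 1) = 0*145 = 0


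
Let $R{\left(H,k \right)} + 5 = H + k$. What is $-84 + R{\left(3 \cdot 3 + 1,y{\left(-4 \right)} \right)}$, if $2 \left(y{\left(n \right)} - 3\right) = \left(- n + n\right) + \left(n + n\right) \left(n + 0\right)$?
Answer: $-60$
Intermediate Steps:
$y{\left(n \right)} = 3 + n^{2}$ ($y{\left(n \right)} = 3 + \frac{\left(- n + n\right) + \left(n + n\right) \left(n + 0\right)}{2} = 3 + \frac{0 + 2 n n}{2} = 3 + \frac{0 + 2 n^{2}}{2} = 3 + \frac{2 n^{2}}{2} = 3 + n^{2}$)
$R{\left(H,k \right)} = -5 + H + k$ ($R{\left(H,k \right)} = -5 + \left(H + k\right) = -5 + H + k$)
$-84 + R{\left(3 \cdot 3 + 1,y{\left(-4 \right)} \right)} = -84 + \left(-5 + \left(3 \cdot 3 + 1\right) + \left(3 + \left(-4\right)^{2}\right)\right) = -84 + \left(-5 + \left(9 + 1\right) + \left(3 + 16\right)\right) = -84 + \left(-5 + 10 + 19\right) = -84 + 24 = -60$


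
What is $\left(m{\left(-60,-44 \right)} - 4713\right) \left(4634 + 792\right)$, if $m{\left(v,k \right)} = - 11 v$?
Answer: $-21991578$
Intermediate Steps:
$\left(m{\left(-60,-44 \right)} - 4713\right) \left(4634 + 792\right) = \left(\left(-11\right) \left(-60\right) - 4713\right) \left(4634 + 792\right) = \left(660 - 4713\right) 5426 = \left(-4053\right) 5426 = -21991578$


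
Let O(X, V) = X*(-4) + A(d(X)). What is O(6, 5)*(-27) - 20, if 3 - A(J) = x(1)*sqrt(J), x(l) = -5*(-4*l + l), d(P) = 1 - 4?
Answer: 547 + 405*I*sqrt(3) ≈ 547.0 + 701.48*I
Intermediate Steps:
d(P) = -3
x(l) = 15*l (x(l) = -(-15)*l = 15*l)
A(J) = 3 - 15*sqrt(J) (A(J) = 3 - 15*1*sqrt(J) = 3 - 15*sqrt(J))
O(X, V) = 3 - 4*X - 15*I*sqrt(3) (O(X, V) = X*(-4) + (3 - 15*I*sqrt(3)) = -4*X + (3 - 15*I*sqrt(3)) = 3 - 4*X - 15*I*sqrt(3))
O(6, 5)*(-27) - 20 = (3 - 4*6 - 15*I*sqrt(3))*(-27) - 20 = (3 - 24 - 15*I*sqrt(3))*(-27) - 20 = (-21 - 15*I*sqrt(3))*(-27) - 20 = (567 + 405*I*sqrt(3)) - 20 = 547 + 405*I*sqrt(3)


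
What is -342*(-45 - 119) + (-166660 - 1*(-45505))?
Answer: -65067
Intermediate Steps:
-342*(-45 - 119) + (-166660 - 1*(-45505)) = -342*(-164) + (-166660 + 45505) = 56088 - 121155 = -65067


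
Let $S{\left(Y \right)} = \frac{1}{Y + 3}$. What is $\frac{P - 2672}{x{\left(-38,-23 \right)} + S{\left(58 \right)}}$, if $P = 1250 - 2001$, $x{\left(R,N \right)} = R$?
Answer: $\frac{29829}{331} \approx 90.118$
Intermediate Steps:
$S{\left(Y \right)} = \frac{1}{3 + Y}$
$P = -751$ ($P = 1250 - 2001 = -751$)
$\frac{P - 2672}{x{\left(-38,-23 \right)} + S{\left(58 \right)}} = \frac{-751 - 2672}{-38 + \frac{1}{3 + 58}} = - \frac{3423}{-38 + \frac{1}{61}} = - \frac{3423}{- \frac{2317}{61}} = \left(-3423\right) \left(- \frac{61}{2317}\right) = \frac{29829}{331}$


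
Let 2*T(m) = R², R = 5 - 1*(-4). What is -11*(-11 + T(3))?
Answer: -649/2 ≈ -324.50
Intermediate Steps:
R = 9 (R = 5 + 4 = 9)
T(m) = 81/2 (T(m) = (½)*9² = (½)*81 = 81/2)
-11*(-11 + T(3)) = -11*(-11 + 81/2) = -11*59/2 = -649/2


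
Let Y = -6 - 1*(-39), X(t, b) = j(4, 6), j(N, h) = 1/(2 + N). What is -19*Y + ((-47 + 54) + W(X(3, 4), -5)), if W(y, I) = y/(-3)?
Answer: -11161/18 ≈ -620.06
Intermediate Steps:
X(t, b) = ⅙ (X(t, b) = 1/(2 + 4) = 1/6 = ⅙)
Y = 33 (Y = -6 + 39 = 33)
W(y, I) = -y/3 (W(y, I) = y*(-⅓) = -y/3)
-19*Y + ((-47 + 54) + W(X(3, 4), -5)) = -19*33 + ((-47 + 54) - ⅓*⅙) = -627 + (7 - 1/18) = -627 + 125/18 = -11161/18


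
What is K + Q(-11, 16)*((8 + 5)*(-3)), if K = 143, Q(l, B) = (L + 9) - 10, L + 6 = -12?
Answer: 884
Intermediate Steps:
L = -18 (L = -6 - 12 = -18)
Q(l, B) = -19 (Q(l, B) = (-18 + 9) - 10 = -9 - 10 = -19)
K + Q(-11, 16)*((8 + 5)*(-3)) = 143 - 19*(8 + 5)*(-3) = 143 - 247*(-3) = 143 - 19*(-39) = 143 + 741 = 884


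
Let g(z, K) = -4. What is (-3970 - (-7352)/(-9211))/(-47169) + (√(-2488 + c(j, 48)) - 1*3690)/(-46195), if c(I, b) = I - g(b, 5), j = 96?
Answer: 219519396200/1338034045167 - 2*I*√597/46195 ≈ 0.16406 - 0.0010578*I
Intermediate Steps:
c(I, b) = 4 + I (c(I, b) = I - 1*(-4) = I + 4 = 4 + I)
(-3970 - (-7352)/(-9211))/(-47169) + (√(-2488 + c(j, 48)) - 1*3690)/(-46195) = (-3970 - (-7352)/(-9211))/(-47169) + (√(-2488 + (4 + 96)) - 1*3690)/(-46195) = (-3970 - (-7352)*(-1)/9211)*(-1/47169) + (√(-2488 + 100) - 3690)*(-1/46195) = (-3970 - 1*7352/9211)*(-1/47169) + (√(-2388) - 3690)*(-1/46195) = (-3970 - 7352/9211)*(-1/47169) + (2*I*√597 - 3690)*(-1/46195) = -36575022/9211*(-1/47169) + (-3690 + 2*I*√597)*(-1/46195) = 12191674/144824553 + (738/9239 - 2*I*√597/46195) = 219519396200/1338034045167 - 2*I*√597/46195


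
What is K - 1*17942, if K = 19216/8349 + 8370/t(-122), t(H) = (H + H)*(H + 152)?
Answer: -36548293619/2037156 ≈ -17941.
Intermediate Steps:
t(H) = 2*H*(152 + H) (t(H) = (2*H)*(152 + H) = 2*H*(152 + H))
K = 2359333/2037156 (K = 19216/8349 + 8370/((2*(-122)*(152 - 122))) = 19216*(1/8349) + 8370/((2*(-122)*30)) = 19216/8349 + 8370/(-7320) = 19216/8349 + 8370*(-1/7320) = 19216/8349 - 279/244 = 2359333/2037156 ≈ 1.1581)
K - 1*17942 = 2359333/2037156 - 1*17942 = 2359333/2037156 - 17942 = -36548293619/2037156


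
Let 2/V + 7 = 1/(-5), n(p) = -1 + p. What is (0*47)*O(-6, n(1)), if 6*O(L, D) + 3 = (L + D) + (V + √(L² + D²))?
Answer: 0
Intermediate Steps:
V = -5/18 (V = 2/(-7 + 1/(-5)) = 2/(-7 - ⅕) = 2/(-36/5) = 2*(-5/36) = -5/18 ≈ -0.27778)
O(L, D) = -59/108 + D/6 + L/6 + √(D² + L²)/6 (O(L, D) = -½ + ((L + D) + (-5/18 + √(L² + D²)))/6 = -½ + ((D + L) + (-5/18 + √(D² + L²)))/6 = -½ + (-5/18 + D + L + √(D² + L²))/6 = -½ + (-5/108 + D/6 + L/6 + √(D² + L²)/6) = -59/108 + D/6 + L/6 + √(D² + L²)/6)
(0*47)*O(-6, n(1)) = (0*47)*(-59/108 + (-1 + 1)/6 + (⅙)*(-6) + √((-1 + 1)² + (-6)²)/6) = 0*(-59/108 + (⅙)*0 - 1 + √(0² + 36)/6) = 0*(-59/108 + 0 - 1 + √(0 + 36)/6) = 0*(-59/108 + 0 - 1 + √36/6) = 0*(-59/108 + 0 - 1 + (⅙)*6) = 0*(-59/108 + 0 - 1 + 1) = 0*(-59/108) = 0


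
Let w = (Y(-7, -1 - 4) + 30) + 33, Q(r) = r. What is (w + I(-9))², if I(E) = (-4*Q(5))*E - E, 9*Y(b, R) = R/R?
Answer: 5148361/81 ≈ 63560.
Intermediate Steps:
Y(b, R) = ⅑ (Y(b, R) = (R/R)/9 = (⅑)*1 = ⅑)
I(E) = -21*E (I(E) = (-4*5)*E - E = -20*E - E = -21*E)
w = 568/9 (w = (⅑ + 30) + 33 = 271/9 + 33 = 568/9 ≈ 63.111)
(w + I(-9))² = (568/9 - 21*(-9))² = (568/9 + 189)² = (2269/9)² = 5148361/81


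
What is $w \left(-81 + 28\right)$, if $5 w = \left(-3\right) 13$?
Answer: $\frac{2067}{5} \approx 413.4$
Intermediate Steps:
$w = - \frac{39}{5}$ ($w = \frac{\left(-3\right) 13}{5} = \frac{1}{5} \left(-39\right) = - \frac{39}{5} \approx -7.8$)
$w \left(-81 + 28\right) = - \frac{39 \left(-81 + 28\right)}{5} = \left(- \frac{39}{5}\right) \left(-53\right) = \frac{2067}{5}$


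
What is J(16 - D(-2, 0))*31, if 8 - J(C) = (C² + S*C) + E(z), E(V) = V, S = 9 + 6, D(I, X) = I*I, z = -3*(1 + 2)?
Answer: -9517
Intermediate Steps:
z = -9 (z = -3*3 = -9)
D(I, X) = I²
S = 15
J(C) = 17 - C² - 15*C (J(C) = 8 - ((C² + 15*C) - 9) = 8 - (-9 + C² + 15*C) = 8 + (9 - C² - 15*C) = 17 - C² - 15*C)
J(16 - D(-2, 0))*31 = (17 - (16 - 1*(-2)²)² - 15*(16 - 1*(-2)²))*31 = (17 - (16 - 1*4)² - 15*(16 - 1*4))*31 = (17 - (16 - 4)² - 15*(16 - 4))*31 = (17 - 1*12² - 15*12)*31 = (17 - 1*144 - 180)*31 = (17 - 144 - 180)*31 = -307*31 = -9517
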